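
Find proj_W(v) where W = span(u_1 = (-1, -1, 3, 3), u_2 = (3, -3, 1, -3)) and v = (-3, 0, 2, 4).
proj_W(v) = (-309/131, 72/131, 292/131, 546/131)

Set up U = [u_1 | ... | u_2] ∈ R^(4×2). The projector onto W = col(U) is P = U (U^T U)^(-1) U^T.
Compute U^T U =
  [20, -6]
  [-6, 28],
and U^T v = (21, -19).
Solve U^T U · c = U^T v for the coefficients: c = (237/262, -127/262). The projection is proj_W(v) = U c.
Check: (v - proj_W(v)) · u_1 = 0  (should be 0).
Check: (v - proj_W(v)) · u_2 = 0  (should be 0).
Result: proj_W(v) = (-309/131, 72/131, 292/131, 546/131).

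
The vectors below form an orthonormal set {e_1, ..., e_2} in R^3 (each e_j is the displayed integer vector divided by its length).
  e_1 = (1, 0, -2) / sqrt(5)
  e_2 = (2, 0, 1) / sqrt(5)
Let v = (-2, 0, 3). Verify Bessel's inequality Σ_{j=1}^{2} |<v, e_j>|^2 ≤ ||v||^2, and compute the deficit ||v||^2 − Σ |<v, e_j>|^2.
Σ |<v, e_j>|^2 = 13; ||v||^2 = 13; deficit = 0

Write each e_j = u_j / sqrt(<u_j, u_j>) where u_j is the displayed integer vector. Then <v, e_j> = <v, u_j> / sqrt(<u_j, u_j>), so |<v, e_j>|^2 = <v, u_j>^2 / <u_j, u_j>.
Coefficients: <v, e_1> = -8/sqrt(5), <v, e_2> = -1/sqrt(5).
Square and sum: Σ |<v, e_j>|^2 = 13.
Compute ||v||^2 = v·v = 13.
Deficit = 13 − 13 = 0 ≥ 0, confirming Bessel's inequality. (The deficit equals ||v − Σ <v,e_j> e_j||^2, the squared distance from v to span{e_j}.)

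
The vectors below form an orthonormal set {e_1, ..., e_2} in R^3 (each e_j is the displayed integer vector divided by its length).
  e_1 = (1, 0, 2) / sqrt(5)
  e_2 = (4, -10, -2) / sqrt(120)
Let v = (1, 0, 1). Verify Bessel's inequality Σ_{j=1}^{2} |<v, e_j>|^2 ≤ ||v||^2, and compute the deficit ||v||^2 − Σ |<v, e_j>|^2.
Σ |<v, e_j>|^2 = 11/6; ||v||^2 = 2; deficit = 1/6

Write each e_j = u_j / sqrt(<u_j, u_j>) where u_j is the displayed integer vector. Then <v, e_j> = <v, u_j> / sqrt(<u_j, u_j>), so |<v, e_j>|^2 = <v, u_j>^2 / <u_j, u_j>.
Coefficients: <v, e_1> = 3/sqrt(5), <v, e_2> = 2/sqrt(120).
Square and sum: Σ |<v, e_j>|^2 = 11/6.
Compute ||v||^2 = v·v = 2.
Deficit = 2 − 11/6 = 1/6 ≥ 0, confirming Bessel's inequality. (The deficit equals ||v − Σ <v,e_j> e_j||^2, the squared distance from v to span{e_j}.)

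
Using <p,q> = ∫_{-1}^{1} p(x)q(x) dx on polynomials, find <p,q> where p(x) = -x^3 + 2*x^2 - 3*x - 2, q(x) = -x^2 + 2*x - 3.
<p,q> = 56/15

Expand the product: p(x)·q(x) = x^5 - 4*x^4 + 10*x^3 - 10*x^2 + 5*x + 6.
∫_{-1}^{1} of each monomial x^k gives [2/(k+1) if k even, 0 if k odd]. Integrating term-by-term (or equivalently evaluating the antiderivative F(x) = x^6/6 - 4*x^5/5 + 5*x^4/2 - 10*x^3/3 + 5*x^2/2 + 6*x at the endpoints):
  F(1) − F(−1) = 211/30 − (33/10) = 56/15.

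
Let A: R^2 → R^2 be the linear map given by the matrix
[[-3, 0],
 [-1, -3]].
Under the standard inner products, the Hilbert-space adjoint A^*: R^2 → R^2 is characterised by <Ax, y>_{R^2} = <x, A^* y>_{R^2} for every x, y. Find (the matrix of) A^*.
A^* = A^T =
[[-3, -1],
 [0, -3]]

For real matrices with standard dot products, the defining identity <Ax, y> = <x, A^* y> gives (Ax)^T y = x^T (A^*) y, i.e. x^T A^T y = x^T (A^*) y. Since this holds for all x, y, we must have A^* = A^T. Therefore
A^* =
[[-3, -1],
 [0, -3]].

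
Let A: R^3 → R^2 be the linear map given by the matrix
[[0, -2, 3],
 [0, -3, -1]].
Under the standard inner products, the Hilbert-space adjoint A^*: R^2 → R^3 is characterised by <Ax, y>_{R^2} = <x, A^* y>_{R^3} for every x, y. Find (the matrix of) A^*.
A^* = A^T =
[[0, 0],
 [-2, -3],
 [3, -1]]

For real matrices with standard dot products, the defining identity <Ax, y> = <x, A^* y> gives (Ax)^T y = x^T (A^*) y, i.e. x^T A^T y = x^T (A^*) y. Since this holds for all x, y, we must have A^* = A^T. Therefore
A^* =
[[0, 0],
 [-2, -3],
 [3, -1]].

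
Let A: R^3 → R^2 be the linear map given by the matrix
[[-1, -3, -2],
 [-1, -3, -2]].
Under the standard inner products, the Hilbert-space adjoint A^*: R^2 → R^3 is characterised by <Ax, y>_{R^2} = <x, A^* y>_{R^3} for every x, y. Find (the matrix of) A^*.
A^* = A^T =
[[-1, -1],
 [-3, -3],
 [-2, -2]]

For real matrices with standard dot products, the defining identity <Ax, y> = <x, A^* y> gives (Ax)^T y = x^T (A^*) y, i.e. x^T A^T y = x^T (A^*) y. Since this holds for all x, y, we must have A^* = A^T. Therefore
A^* =
[[-1, -1],
 [-3, -3],
 [-2, -2]].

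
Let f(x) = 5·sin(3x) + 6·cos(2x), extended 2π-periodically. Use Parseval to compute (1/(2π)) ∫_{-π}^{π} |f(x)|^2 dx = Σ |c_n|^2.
Σ |c_n|^2 = 61/2

Expand |f|^2 and use orthogonality of {sin(nx), cos(mx)} on [-π, π]:
  ∫_{-π}^{π} sin(nx)^2 dx = π, ∫ cos(mx)^2 dx = π, and cross terms integrate to 0.
So ∫_{-π}^{π} f(x)^2 dx = 5^2 · π + 6^2 · π = (25 + 36)π.
Divide by 2π: (25 + 36)/2 = 61/2.
By Parseval, this equals Σ |c_n|^2.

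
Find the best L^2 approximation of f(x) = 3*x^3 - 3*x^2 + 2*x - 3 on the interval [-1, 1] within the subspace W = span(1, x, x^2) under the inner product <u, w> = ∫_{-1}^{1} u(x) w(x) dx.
g(x) = -3*x^2 + 19*x/5 - 3

The best approximation g ∈ W is the orthogonal projection of f onto W. Writing g = a_0 + a_1 x + a_2 x^2, the coefficients solve the normal equations G · a = b where
  G_{ij} = <φ_i, φ_j> and b_i = <f, φ_i>, with φ_0 = 1, φ_1 = x, φ_2 = x^2.
G =
  [2, 0, 2/3]
  [0, 2/3, 0]
  [2/3, 0, 2/5],
b = (-8, 38/15, -16/5).
Solving gives a_0 = -3, a_1 = 19/5, a_2 = -3, so
  g(x) = -3*x^2 + 19*x/5 - 3.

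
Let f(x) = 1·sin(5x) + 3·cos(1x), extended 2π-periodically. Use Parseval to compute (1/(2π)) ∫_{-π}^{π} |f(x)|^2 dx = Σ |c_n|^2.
Σ |c_n|^2 = 5

Expand |f|^2 and use orthogonality of {sin(nx), cos(mx)} on [-π, π]:
  ∫_{-π}^{π} sin(nx)^2 dx = π, ∫ cos(mx)^2 dx = π, and cross terms integrate to 0.
So ∫_{-π}^{π} f(x)^2 dx = 1^2 · π + 3^2 · π = (1 + 9)π.
Divide by 2π: (1 + 9)/2 = 5.
By Parseval, this equals Σ |c_n|^2.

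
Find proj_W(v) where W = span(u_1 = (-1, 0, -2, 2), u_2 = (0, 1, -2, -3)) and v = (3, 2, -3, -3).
proj_W(v) = (4/61, 147/122, -139/61, -457/122)

Set up U = [u_1 | ... | u_2] ∈ R^(4×2). The projector onto W = col(U) is P = U (U^T U)^(-1) U^T.
Compute U^T U =
  [9, -2]
  [-2, 14],
and U^T v = (-3, 17).
Solve U^T U · c = U^T v for the coefficients: c = (-4/61, 147/122). The projection is proj_W(v) = U c.
Check: (v - proj_W(v)) · u_1 = 0  (should be 0).
Check: (v - proj_W(v)) · u_2 = 0  (should be 0).
Result: proj_W(v) = (4/61, 147/122, -139/61, -457/122).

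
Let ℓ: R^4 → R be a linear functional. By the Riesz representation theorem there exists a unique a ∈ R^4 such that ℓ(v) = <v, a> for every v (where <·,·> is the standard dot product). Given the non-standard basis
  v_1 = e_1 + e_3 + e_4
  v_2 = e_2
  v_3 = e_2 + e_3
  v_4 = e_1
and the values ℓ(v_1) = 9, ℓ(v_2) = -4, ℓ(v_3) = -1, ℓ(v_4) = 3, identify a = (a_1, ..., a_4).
a = (3, -4, 3, 3)

Write a = (a_1, ..., a_4) in the standard basis. For each basis vector v_i, ℓ(v_i) = <v_i, a> is a linear equation in the a_j's. Collect the n equations into a matrix system V a = ℓ, where row i of V is v_i (expressed in the standard basis). Since V is invertible (lower-triangular with 1s on the diagonal, up to permutation), solve by back-substitution:
  V =
[[1, 0, 1, 1],
 [0, 1, 0, 0],
 [0, 1, 1, 0],
 [1, 0, 0, 0]]
  V a = (9, -4, -1, 3)
Solving gives a = (3, -4, 3, 3).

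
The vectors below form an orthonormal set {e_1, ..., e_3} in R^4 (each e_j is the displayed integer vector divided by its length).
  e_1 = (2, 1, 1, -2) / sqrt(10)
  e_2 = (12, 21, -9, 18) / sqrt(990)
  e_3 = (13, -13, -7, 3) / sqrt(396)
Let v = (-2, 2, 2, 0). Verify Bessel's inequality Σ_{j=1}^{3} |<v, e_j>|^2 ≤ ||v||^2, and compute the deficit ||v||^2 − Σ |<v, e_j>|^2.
Σ |<v, e_j>|^2 = 11; ||v||^2 = 12; deficit = 1

Write each e_j = u_j / sqrt(<u_j, u_j>) where u_j is the displayed integer vector. Then <v, e_j> = <v, u_j> / sqrt(<u_j, u_j>), so |<v, e_j>|^2 = <v, u_j>^2 / <u_j, u_j>.
Coefficients: <v, e_1> = 0/sqrt(10), <v, e_2> = 0/sqrt(990), <v, e_3> = -66/sqrt(396).
Square and sum: Σ |<v, e_j>|^2 = 11.
Compute ||v||^2 = v·v = 12.
Deficit = 12 − 11 = 1 ≥ 0, confirming Bessel's inequality. (The deficit equals ||v − Σ <v,e_j> e_j||^2, the squared distance from v to span{e_j}.)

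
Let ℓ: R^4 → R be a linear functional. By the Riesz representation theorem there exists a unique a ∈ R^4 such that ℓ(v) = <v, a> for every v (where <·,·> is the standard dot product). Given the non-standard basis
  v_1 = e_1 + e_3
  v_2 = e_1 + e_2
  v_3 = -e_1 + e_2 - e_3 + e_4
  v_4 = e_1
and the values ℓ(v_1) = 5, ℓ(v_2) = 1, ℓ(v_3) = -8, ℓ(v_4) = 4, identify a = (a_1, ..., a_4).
a = (4, -3, 1, 0)

Write a = (a_1, ..., a_4) in the standard basis. For each basis vector v_i, ℓ(v_i) = <v_i, a> is a linear equation in the a_j's. Collect the n equations into a matrix system V a = ℓ, where row i of V is v_i (expressed in the standard basis). Since V is invertible (lower-triangular with 1s on the diagonal, up to permutation), solve by back-substitution:
  V =
[[1, 0, 1, 0],
 [1, 1, 0, 0],
 [-1, 1, -1, 1],
 [1, 0, 0, 0]]
  V a = (5, 1, -8, 4)
Solving gives a = (4, -3, 1, 0).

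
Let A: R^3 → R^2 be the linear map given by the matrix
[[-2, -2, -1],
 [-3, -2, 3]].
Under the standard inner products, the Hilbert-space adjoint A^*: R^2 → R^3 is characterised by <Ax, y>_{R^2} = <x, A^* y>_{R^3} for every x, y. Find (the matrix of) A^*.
A^* = A^T =
[[-2, -3],
 [-2, -2],
 [-1, 3]]

For real matrices with standard dot products, the defining identity <Ax, y> = <x, A^* y> gives (Ax)^T y = x^T (A^*) y, i.e. x^T A^T y = x^T (A^*) y. Since this holds for all x, y, we must have A^* = A^T. Therefore
A^* =
[[-2, -3],
 [-2, -2],
 [-1, 3]].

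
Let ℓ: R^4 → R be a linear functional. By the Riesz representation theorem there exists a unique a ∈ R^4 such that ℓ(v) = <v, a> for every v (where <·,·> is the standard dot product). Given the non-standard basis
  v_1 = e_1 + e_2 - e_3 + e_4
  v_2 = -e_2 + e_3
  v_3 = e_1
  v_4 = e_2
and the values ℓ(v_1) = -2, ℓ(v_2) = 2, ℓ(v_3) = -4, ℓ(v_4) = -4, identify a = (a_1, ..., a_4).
a = (-4, -4, -2, 4)

Write a = (a_1, ..., a_4) in the standard basis. For each basis vector v_i, ℓ(v_i) = <v_i, a> is a linear equation in the a_j's. Collect the n equations into a matrix system V a = ℓ, where row i of V is v_i (expressed in the standard basis). Since V is invertible (lower-triangular with 1s on the diagonal, up to permutation), solve by back-substitution:
  V =
[[1, 1, -1, 1],
 [0, -1, 1, 0],
 [1, 0, 0, 0],
 [0, 1, 0, 0]]
  V a = (-2, 2, -4, -4)
Solving gives a = (-4, -4, -2, 4).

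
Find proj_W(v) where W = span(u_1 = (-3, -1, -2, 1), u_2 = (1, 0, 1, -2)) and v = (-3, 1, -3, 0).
proj_W(v) = (-118/41, -42/41, -76/41, 26/41)

Set up U = [u_1 | ... | u_2] ∈ R^(4×2). The projector onto W = col(U) is P = U (U^T U)^(-1) U^T.
Compute U^T U =
  [15, -7]
  [-7, 6],
and U^T v = (14, -6).
Solve U^T U · c = U^T v for the coefficients: c = (42/41, 8/41). The projection is proj_W(v) = U c.
Check: (v - proj_W(v)) · u_1 = 0  (should be 0).
Check: (v - proj_W(v)) · u_2 = 0  (should be 0).
Result: proj_W(v) = (-118/41, -42/41, -76/41, 26/41).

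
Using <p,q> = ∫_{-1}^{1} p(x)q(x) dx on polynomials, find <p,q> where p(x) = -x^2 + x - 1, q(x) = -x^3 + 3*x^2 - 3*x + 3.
<p,q> = -68/5

Expand the product: p(x)·q(x) = x^5 - 4*x^4 + 7*x^3 - 9*x^2 + 6*x - 3.
∫_{-1}^{1} of each monomial x^k gives [2/(k+1) if k even, 0 if k odd]. Integrating term-by-term (or equivalently evaluating the antiderivative F(x) = x^6/6 - 4*x^5/5 + 7*x^4/4 - 3*x^3 + 3*x^2 - 3*x at the endpoints):
  F(1) − F(−1) = -113/60 − (703/60) = -68/5.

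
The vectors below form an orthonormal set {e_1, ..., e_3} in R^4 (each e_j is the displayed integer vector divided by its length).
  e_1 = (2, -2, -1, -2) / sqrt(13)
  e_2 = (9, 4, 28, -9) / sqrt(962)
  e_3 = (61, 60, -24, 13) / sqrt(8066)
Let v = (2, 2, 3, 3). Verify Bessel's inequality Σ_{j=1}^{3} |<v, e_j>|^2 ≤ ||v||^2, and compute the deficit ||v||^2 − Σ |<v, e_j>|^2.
Σ |<v, e_j>|^2 = 2050/109; ||v||^2 = 26; deficit = 784/109

Write each e_j = u_j / sqrt(<u_j, u_j>) where u_j is the displayed integer vector. Then <v, e_j> = <v, u_j> / sqrt(<u_j, u_j>), so |<v, e_j>|^2 = <v, u_j>^2 / <u_j, u_j>.
Coefficients: <v, e_1> = -9/sqrt(13), <v, e_2> = 83/sqrt(962), <v, e_3> = 209/sqrt(8066).
Square and sum: Σ |<v, e_j>|^2 = 2050/109.
Compute ||v||^2 = v·v = 26.
Deficit = 26 − 2050/109 = 784/109 ≥ 0, confirming Bessel's inequality. (The deficit equals ||v − Σ <v,e_j> e_j||^2, the squared distance from v to span{e_j}.)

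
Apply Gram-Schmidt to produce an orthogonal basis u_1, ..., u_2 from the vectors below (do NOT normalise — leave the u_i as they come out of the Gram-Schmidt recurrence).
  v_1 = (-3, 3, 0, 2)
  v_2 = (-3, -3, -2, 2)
Orthogonal basis:
  u_1 = (-3, 3, 0, 2)
  u_2 = (-27/11, -39/11, -2, 18/11)

Apply the Gram-Schmidt recurrence
  u_1 = v_1
  u_i = v_i − Σ_{j<i} ((v_i · u_j) / (u_j · u_j)) · u_j.

Step by step this gives:
  u_1 = (-3, 3, 0, 2)
  u_2 = (-27/11, -39/11, -2, 18/11)

Orthogonality check:
  u_2 · u_1 = 0 (should be 0)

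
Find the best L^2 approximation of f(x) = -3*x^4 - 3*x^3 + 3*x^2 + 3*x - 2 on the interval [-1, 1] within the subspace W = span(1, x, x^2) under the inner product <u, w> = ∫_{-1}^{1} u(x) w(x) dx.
g(x) = 3*x^2/7 + 6*x/5 - 61/35

The best approximation g ∈ W is the orthogonal projection of f onto W. Writing g = a_0 + a_1 x + a_2 x^2, the coefficients solve the normal equations G · a = b where
  G_{ij} = <φ_i, φ_j> and b_i = <f, φ_i>, with φ_0 = 1, φ_1 = x, φ_2 = x^2.
G =
  [2, 0, 2/3]
  [0, 2/3, 0]
  [2/3, 0, 2/5],
b = (-16/5, 4/5, -104/105).
Solving gives a_0 = -61/35, a_1 = 6/5, a_2 = 3/7, so
  g(x) = 3*x^2/7 + 6*x/5 - 61/35.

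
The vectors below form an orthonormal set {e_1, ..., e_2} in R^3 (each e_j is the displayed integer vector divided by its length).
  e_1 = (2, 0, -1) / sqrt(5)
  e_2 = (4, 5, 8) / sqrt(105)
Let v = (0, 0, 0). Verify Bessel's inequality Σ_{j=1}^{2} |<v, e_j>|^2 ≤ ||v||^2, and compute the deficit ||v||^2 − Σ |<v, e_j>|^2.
Σ |<v, e_j>|^2 = 0; ||v||^2 = 0; deficit = 0

Write each e_j = u_j / sqrt(<u_j, u_j>) where u_j is the displayed integer vector. Then <v, e_j> = <v, u_j> / sqrt(<u_j, u_j>), so |<v, e_j>|^2 = <v, u_j>^2 / <u_j, u_j>.
Coefficients: <v, e_1> = 0/sqrt(5), <v, e_2> = 0/sqrt(105).
Square and sum: Σ |<v, e_j>|^2 = 0.
Compute ||v||^2 = v·v = 0.
Deficit = 0 − 0 = 0 ≥ 0, confirming Bessel's inequality. (The deficit equals ||v − Σ <v,e_j> e_j||^2, the squared distance from v to span{e_j}.)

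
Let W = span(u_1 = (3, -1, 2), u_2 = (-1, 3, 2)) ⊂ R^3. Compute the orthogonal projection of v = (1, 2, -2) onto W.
proj_W(v) = (-2/3, 1/3, -1/3)

Set up U = [u_1 | ... | u_2] ∈ R^(3×2). The projector onto W = col(U) is P = U (U^T U)^(-1) U^T.
Compute U^T U =
  [14, -2]
  [-2, 14],
and U^T v = (-3, 1).
Solve U^T U · c = U^T v for the coefficients: c = (-5/24, 1/24). The projection is proj_W(v) = U c.
Check: (v - proj_W(v)) · u_1 = 0  (should be 0).
Check: (v - proj_W(v)) · u_2 = 0  (should be 0).
Result: proj_W(v) = (-2/3, 1/3, -1/3).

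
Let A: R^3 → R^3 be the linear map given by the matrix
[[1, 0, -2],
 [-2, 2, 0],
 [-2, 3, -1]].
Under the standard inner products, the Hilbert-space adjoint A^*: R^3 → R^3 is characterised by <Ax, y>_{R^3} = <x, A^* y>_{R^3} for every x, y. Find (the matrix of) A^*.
A^* = A^T =
[[1, -2, -2],
 [0, 2, 3],
 [-2, 0, -1]]

For real matrices with standard dot products, the defining identity <Ax, y> = <x, A^* y> gives (Ax)^T y = x^T (A^*) y, i.e. x^T A^T y = x^T (A^*) y. Since this holds for all x, y, we must have A^* = A^T. Therefore
A^* =
[[1, -2, -2],
 [0, 2, 3],
 [-2, 0, -1]].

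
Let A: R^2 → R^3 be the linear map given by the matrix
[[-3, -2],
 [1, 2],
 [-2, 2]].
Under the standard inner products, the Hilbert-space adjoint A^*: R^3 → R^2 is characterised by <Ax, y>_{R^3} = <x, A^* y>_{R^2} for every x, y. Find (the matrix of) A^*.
A^* = A^T =
[[-3, 1, -2],
 [-2, 2, 2]]

For real matrices with standard dot products, the defining identity <Ax, y> = <x, A^* y> gives (Ax)^T y = x^T (A^*) y, i.e. x^T A^T y = x^T (A^*) y. Since this holds for all x, y, we must have A^* = A^T. Therefore
A^* =
[[-3, 1, -2],
 [-2, 2, 2]].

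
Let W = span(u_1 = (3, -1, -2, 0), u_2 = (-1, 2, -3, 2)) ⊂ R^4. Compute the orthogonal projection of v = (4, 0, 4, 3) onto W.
proj_W(v) = (390/251, -370/251, 268/251, -288/251)

Set up U = [u_1 | ... | u_2] ∈ R^(4×2). The projector onto W = col(U) is P = U (U^T U)^(-1) U^T.
Compute U^T U =
  [14, 1]
  [1, 18],
and U^T v = (4, -10).
Solve U^T U · c = U^T v for the coefficients: c = (82/251, -144/251). The projection is proj_W(v) = U c.
Check: (v - proj_W(v)) · u_1 = 0  (should be 0).
Check: (v - proj_W(v)) · u_2 = 0  (should be 0).
Result: proj_W(v) = (390/251, -370/251, 268/251, -288/251).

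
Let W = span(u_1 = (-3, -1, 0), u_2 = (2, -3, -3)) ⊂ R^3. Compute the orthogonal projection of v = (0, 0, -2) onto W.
proj_W(v) = (66/211, -198/211, -180/211)

Set up U = [u_1 | ... | u_2] ∈ R^(3×2). The projector onto W = col(U) is P = U (U^T U)^(-1) U^T.
Compute U^T U =
  [10, -3]
  [-3, 22],
and U^T v = (0, 6).
Solve U^T U · c = U^T v for the coefficients: c = (18/211, 60/211). The projection is proj_W(v) = U c.
Check: (v - proj_W(v)) · u_1 = 0  (should be 0).
Check: (v - proj_W(v)) · u_2 = 0  (should be 0).
Result: proj_W(v) = (66/211, -198/211, -180/211).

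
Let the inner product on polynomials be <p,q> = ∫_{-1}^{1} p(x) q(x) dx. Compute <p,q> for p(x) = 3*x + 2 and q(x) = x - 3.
<p,q> = -10

Expand the product: p(x)·q(x) = 3*x^2 - 7*x - 6.
∫_{-1}^{1} of each monomial x^k gives [2/(k+1) if k even, 0 if k odd]. Integrating term-by-term (or equivalently evaluating the antiderivative F(x) = x^3 - 7*x^2/2 - 6*x at the endpoints):
  F(1) − F(−1) = -17/2 − (3/2) = -10.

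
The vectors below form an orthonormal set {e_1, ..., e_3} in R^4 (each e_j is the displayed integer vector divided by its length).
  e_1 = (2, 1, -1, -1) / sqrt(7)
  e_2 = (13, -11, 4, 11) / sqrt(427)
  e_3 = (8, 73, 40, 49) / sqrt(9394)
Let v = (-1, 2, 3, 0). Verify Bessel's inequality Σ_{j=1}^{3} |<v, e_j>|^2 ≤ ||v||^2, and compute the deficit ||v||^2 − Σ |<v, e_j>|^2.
Σ |<v, e_j>|^2 = 740/77; ||v||^2 = 14; deficit = 338/77

Write each e_j = u_j / sqrt(<u_j, u_j>) where u_j is the displayed integer vector. Then <v, e_j> = <v, u_j> / sqrt(<u_j, u_j>), so |<v, e_j>|^2 = <v, u_j>^2 / <u_j, u_j>.
Coefficients: <v, e_1> = -3/sqrt(7), <v, e_2> = -23/sqrt(427), <v, e_3> = 258/sqrt(9394).
Square and sum: Σ |<v, e_j>|^2 = 740/77.
Compute ||v||^2 = v·v = 14.
Deficit = 14 − 740/77 = 338/77 ≥ 0, confirming Bessel's inequality. (The deficit equals ||v − Σ <v,e_j> e_j||^2, the squared distance from v to span{e_j}.)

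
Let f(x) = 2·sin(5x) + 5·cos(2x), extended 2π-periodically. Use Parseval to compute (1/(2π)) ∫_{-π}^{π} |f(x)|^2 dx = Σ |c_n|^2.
Σ |c_n|^2 = 29/2

Expand |f|^2 and use orthogonality of {sin(nx), cos(mx)} on [-π, π]:
  ∫_{-π}^{π} sin(nx)^2 dx = π, ∫ cos(mx)^2 dx = π, and cross terms integrate to 0.
So ∫_{-π}^{π} f(x)^2 dx = 2^2 · π + 5^2 · π = (4 + 25)π.
Divide by 2π: (4 + 25)/2 = 29/2.
By Parseval, this equals Σ |c_n|^2.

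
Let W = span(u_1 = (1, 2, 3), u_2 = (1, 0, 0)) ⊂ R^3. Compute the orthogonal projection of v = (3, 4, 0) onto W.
proj_W(v) = (3, 16/13, 24/13)

Set up U = [u_1 | ... | u_2] ∈ R^(3×2). The projector onto W = col(U) is P = U (U^T U)^(-1) U^T.
Compute U^T U =
  [14, 1]
  [1, 1],
and U^T v = (11, 3).
Solve U^T U · c = U^T v for the coefficients: c = (8/13, 31/13). The projection is proj_W(v) = U c.
Check: (v - proj_W(v)) · u_1 = 0  (should be 0).
Check: (v - proj_W(v)) · u_2 = 0  (should be 0).
Result: proj_W(v) = (3, 16/13, 24/13).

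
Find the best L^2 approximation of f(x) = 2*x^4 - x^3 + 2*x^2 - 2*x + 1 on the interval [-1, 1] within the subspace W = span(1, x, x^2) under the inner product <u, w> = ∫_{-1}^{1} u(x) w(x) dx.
g(x) = 26*x^2/7 - 13*x/5 + 29/35

The best approximation g ∈ W is the orthogonal projection of f onto W. Writing g = a_0 + a_1 x + a_2 x^2, the coefficients solve the normal equations G · a = b where
  G_{ij} = <φ_i, φ_j> and b_i = <f, φ_i>, with φ_0 = 1, φ_1 = x, φ_2 = x^2.
G =
  [2, 0, 2/3]
  [0, 2/3, 0]
  [2/3, 0, 2/5],
b = (62/15, -26/15, 214/105).
Solving gives a_0 = 29/35, a_1 = -13/5, a_2 = 26/7, so
  g(x) = 26*x^2/7 - 13*x/5 + 29/35.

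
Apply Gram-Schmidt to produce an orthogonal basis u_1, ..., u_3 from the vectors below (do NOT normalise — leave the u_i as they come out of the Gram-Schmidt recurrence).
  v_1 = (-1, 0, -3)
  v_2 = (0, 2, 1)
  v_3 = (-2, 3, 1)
Orthogonal basis:
  u_1 = (-1, 0, -3)
  u_2 = (-3/10, 2, 1/10)
  u_3 = (-66/41, -11/41, 22/41)

Apply the Gram-Schmidt recurrence
  u_1 = v_1
  u_i = v_i − Σ_{j<i} ((v_i · u_j) / (u_j · u_j)) · u_j.

Step by step this gives:
  u_1 = (-1, 0, -3)
  u_2 = (-3/10, 2, 1/10)
  u_3 = (-66/41, -11/41, 22/41)

Orthogonality check:
  u_2 · u_1 = 0 (should be 0)
  u_3 · u_1 = 0 (should be 0)
  u_3 · u_2 = 0 (should be 0)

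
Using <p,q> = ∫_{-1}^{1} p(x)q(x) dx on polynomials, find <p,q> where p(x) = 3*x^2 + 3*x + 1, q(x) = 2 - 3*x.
<p,q> = 2

Expand the product: p(x)·q(x) = -9*x^3 - 3*x^2 + 3*x + 2.
∫_{-1}^{1} of each monomial x^k gives [2/(k+1) if k even, 0 if k odd]. Integrating term-by-term (or equivalently evaluating the antiderivative F(x) = -9*x^4/4 - x^3 + 3*x^2/2 + 2*x at the endpoints):
  F(1) − F(−1) = 1/4 − (-7/4) = 2.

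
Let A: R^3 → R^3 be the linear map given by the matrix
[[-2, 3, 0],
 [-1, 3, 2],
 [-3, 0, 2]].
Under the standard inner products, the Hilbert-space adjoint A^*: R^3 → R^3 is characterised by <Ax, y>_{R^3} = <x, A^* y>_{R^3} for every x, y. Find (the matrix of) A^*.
A^* = A^T =
[[-2, -1, -3],
 [3, 3, 0],
 [0, 2, 2]]

For real matrices with standard dot products, the defining identity <Ax, y> = <x, A^* y> gives (Ax)^T y = x^T (A^*) y, i.e. x^T A^T y = x^T (A^*) y. Since this holds for all x, y, we must have A^* = A^T. Therefore
A^* =
[[-2, -1, -3],
 [3, 3, 0],
 [0, 2, 2]].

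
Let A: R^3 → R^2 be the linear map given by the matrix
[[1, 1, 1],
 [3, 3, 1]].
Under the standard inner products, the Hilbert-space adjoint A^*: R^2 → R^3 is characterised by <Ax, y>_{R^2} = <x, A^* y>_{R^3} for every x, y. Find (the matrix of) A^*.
A^* = A^T =
[[1, 3],
 [1, 3],
 [1, 1]]

For real matrices with standard dot products, the defining identity <Ax, y> = <x, A^* y> gives (Ax)^T y = x^T (A^*) y, i.e. x^T A^T y = x^T (A^*) y. Since this holds for all x, y, we must have A^* = A^T. Therefore
A^* =
[[1, 3],
 [1, 3],
 [1, 1]].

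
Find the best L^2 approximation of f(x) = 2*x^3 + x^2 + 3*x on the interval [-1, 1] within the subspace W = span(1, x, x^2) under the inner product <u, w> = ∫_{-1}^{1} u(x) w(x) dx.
g(x) = x^2 + 21*x/5

The best approximation g ∈ W is the orthogonal projection of f onto W. Writing g = a_0 + a_1 x + a_2 x^2, the coefficients solve the normal equations G · a = b where
  G_{ij} = <φ_i, φ_j> and b_i = <f, φ_i>, with φ_0 = 1, φ_1 = x, φ_2 = x^2.
G =
  [2, 0, 2/3]
  [0, 2/3, 0]
  [2/3, 0, 2/5],
b = (2/3, 14/5, 2/5).
Solving gives a_0 = 0, a_1 = 21/5, a_2 = 1, so
  g(x) = x^2 + 21*x/5.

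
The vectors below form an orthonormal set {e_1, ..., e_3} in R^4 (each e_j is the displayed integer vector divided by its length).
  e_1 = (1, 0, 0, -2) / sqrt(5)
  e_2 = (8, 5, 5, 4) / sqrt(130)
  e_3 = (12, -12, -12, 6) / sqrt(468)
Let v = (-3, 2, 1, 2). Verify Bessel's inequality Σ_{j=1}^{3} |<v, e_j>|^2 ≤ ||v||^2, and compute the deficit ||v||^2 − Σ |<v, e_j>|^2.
Σ |<v, e_j>|^2 = 35/2; ||v||^2 = 18; deficit = 1/2

Write each e_j = u_j / sqrt(<u_j, u_j>) where u_j is the displayed integer vector. Then <v, e_j> = <v, u_j> / sqrt(<u_j, u_j>), so |<v, e_j>|^2 = <v, u_j>^2 / <u_j, u_j>.
Coefficients: <v, e_1> = -7/sqrt(5), <v, e_2> = -1/sqrt(130), <v, e_3> = -60/sqrt(468).
Square and sum: Σ |<v, e_j>|^2 = 35/2.
Compute ||v||^2 = v·v = 18.
Deficit = 18 − 35/2 = 1/2 ≥ 0, confirming Bessel's inequality. (The deficit equals ||v − Σ <v,e_j> e_j||^2, the squared distance from v to span{e_j}.)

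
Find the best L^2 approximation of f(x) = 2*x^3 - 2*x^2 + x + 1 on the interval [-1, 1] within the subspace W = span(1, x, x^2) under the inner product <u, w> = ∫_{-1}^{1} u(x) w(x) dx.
g(x) = -2*x^2 + 11*x/5 + 1

The best approximation g ∈ W is the orthogonal projection of f onto W. Writing g = a_0 + a_1 x + a_2 x^2, the coefficients solve the normal equations G · a = b where
  G_{ij} = <φ_i, φ_j> and b_i = <f, φ_i>, with φ_0 = 1, φ_1 = x, φ_2 = x^2.
G =
  [2, 0, 2/3]
  [0, 2/3, 0]
  [2/3, 0, 2/5],
b = (2/3, 22/15, -2/15).
Solving gives a_0 = 1, a_1 = 11/5, a_2 = -2, so
  g(x) = -2*x^2 + 11*x/5 + 1.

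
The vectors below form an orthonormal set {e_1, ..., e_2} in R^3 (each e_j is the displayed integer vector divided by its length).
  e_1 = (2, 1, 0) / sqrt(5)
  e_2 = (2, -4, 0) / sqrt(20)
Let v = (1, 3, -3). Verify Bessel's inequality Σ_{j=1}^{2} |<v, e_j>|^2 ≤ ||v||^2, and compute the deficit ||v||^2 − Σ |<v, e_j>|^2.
Σ |<v, e_j>|^2 = 10; ||v||^2 = 19; deficit = 9

Write each e_j = u_j / sqrt(<u_j, u_j>) where u_j is the displayed integer vector. Then <v, e_j> = <v, u_j> / sqrt(<u_j, u_j>), so |<v, e_j>|^2 = <v, u_j>^2 / <u_j, u_j>.
Coefficients: <v, e_1> = 5/sqrt(5), <v, e_2> = -10/sqrt(20).
Square and sum: Σ |<v, e_j>|^2 = 10.
Compute ||v||^2 = v·v = 19.
Deficit = 19 − 10 = 9 ≥ 0, confirming Bessel's inequality. (The deficit equals ||v − Σ <v,e_j> e_j||^2, the squared distance from v to span{e_j}.)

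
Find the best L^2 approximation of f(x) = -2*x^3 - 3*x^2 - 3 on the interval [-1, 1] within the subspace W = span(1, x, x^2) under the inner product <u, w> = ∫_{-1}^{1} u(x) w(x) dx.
g(x) = -3*x^2 - 6*x/5 - 3

The best approximation g ∈ W is the orthogonal projection of f onto W. Writing g = a_0 + a_1 x + a_2 x^2, the coefficients solve the normal equations G · a = b where
  G_{ij} = <φ_i, φ_j> and b_i = <f, φ_i>, with φ_0 = 1, φ_1 = x, φ_2 = x^2.
G =
  [2, 0, 2/3]
  [0, 2/3, 0]
  [2/3, 0, 2/5],
b = (-8, -4/5, -16/5).
Solving gives a_0 = -3, a_1 = -6/5, a_2 = -3, so
  g(x) = -3*x^2 - 6*x/5 - 3.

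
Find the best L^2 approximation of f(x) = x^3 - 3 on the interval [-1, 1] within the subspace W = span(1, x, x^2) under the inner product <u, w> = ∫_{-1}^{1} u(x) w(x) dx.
g(x) = 3*x/5 - 3

The best approximation g ∈ W is the orthogonal projection of f onto W. Writing g = a_0 + a_1 x + a_2 x^2, the coefficients solve the normal equations G · a = b where
  G_{ij} = <φ_i, φ_j> and b_i = <f, φ_i>, with φ_0 = 1, φ_1 = x, φ_2 = x^2.
G =
  [2, 0, 2/3]
  [0, 2/3, 0]
  [2/3, 0, 2/5],
b = (-6, 2/5, -2).
Solving gives a_0 = -3, a_1 = 3/5, a_2 = 0, so
  g(x) = 3*x/5 - 3.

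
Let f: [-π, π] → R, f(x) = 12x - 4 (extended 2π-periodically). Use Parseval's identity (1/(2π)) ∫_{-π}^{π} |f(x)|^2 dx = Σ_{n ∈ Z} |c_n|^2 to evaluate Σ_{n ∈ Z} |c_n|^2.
Σ |c_n|^2 = 48π^2 + 16

Expand and integrate term by term over [-π, π]:
  ∫ (12x)^2 dx = 144·(2π^3/3); ∫ 2·12·(-4)·x dx = 0 (odd integrand); ∫ (-4)^2 dx = 16·2π.
So (1/(2π)) ∫_{-π}^{π} (12x - 4)^2 dx = 144π^2/3 + 16 = 48π^2 + 16.
Parseval ⇒ Σ |c_n|^2 = 48π^2 + 16.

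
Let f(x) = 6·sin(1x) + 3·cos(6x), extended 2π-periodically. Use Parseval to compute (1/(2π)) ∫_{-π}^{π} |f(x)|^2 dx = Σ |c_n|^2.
Σ |c_n|^2 = 45/2

Expand |f|^2 and use orthogonality of {sin(nx), cos(mx)} on [-π, π]:
  ∫_{-π}^{π} sin(nx)^2 dx = π, ∫ cos(mx)^2 dx = π, and cross terms integrate to 0.
So ∫_{-π}^{π} f(x)^2 dx = 6^2 · π + 3^2 · π = (36 + 9)π.
Divide by 2π: (36 + 9)/2 = 45/2.
By Parseval, this equals Σ |c_n|^2.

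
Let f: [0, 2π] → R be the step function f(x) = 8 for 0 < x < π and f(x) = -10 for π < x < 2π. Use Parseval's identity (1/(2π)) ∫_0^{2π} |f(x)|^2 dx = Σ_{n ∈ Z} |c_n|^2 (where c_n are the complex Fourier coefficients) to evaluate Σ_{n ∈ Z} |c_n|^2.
Σ |c_n|^2 = 82

Parseval equates the L^2 energy of f (normalised by 1/(2π)) with the ℓ^2 sum of its Fourier coefficients: (1/(2π)) ∫_0^{2π} |f|^2 = Σ |c_n|^2.
Compute the left side: (1/(2π)) [∫_0^π 8^2 dx + ∫_π^{2π} (-10)^2 dx] = (1/(2π)) · (64π + 100π) = (64 + 100)/2 = 82.
So Σ_{n ∈ Z} |c_n|^2 = 82.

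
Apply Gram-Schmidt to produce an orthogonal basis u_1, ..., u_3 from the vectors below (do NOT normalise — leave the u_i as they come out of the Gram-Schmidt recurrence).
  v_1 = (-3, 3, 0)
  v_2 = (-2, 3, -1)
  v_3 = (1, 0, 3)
Orthogonal basis:
  u_1 = (-3, 3, 0)
  u_2 = (1/2, 1/2, -1)
  u_3 = (4/3, 4/3, 4/3)

Apply the Gram-Schmidt recurrence
  u_1 = v_1
  u_i = v_i − Σ_{j<i} ((v_i · u_j) / (u_j · u_j)) · u_j.

Step by step this gives:
  u_1 = (-3, 3, 0)
  u_2 = (1/2, 1/2, -1)
  u_3 = (4/3, 4/3, 4/3)

Orthogonality check:
  u_2 · u_1 = 0 (should be 0)
  u_3 · u_1 = 0 (should be 0)
  u_3 · u_2 = 0 (should be 0)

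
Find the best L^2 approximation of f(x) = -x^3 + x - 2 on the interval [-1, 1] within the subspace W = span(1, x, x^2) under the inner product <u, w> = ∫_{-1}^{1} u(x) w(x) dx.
g(x) = 2*x/5 - 2

The best approximation g ∈ W is the orthogonal projection of f onto W. Writing g = a_0 + a_1 x + a_2 x^2, the coefficients solve the normal equations G · a = b where
  G_{ij} = <φ_i, φ_j> and b_i = <f, φ_i>, with φ_0 = 1, φ_1 = x, φ_2 = x^2.
G =
  [2, 0, 2/3]
  [0, 2/3, 0]
  [2/3, 0, 2/5],
b = (-4, 4/15, -4/3).
Solving gives a_0 = -2, a_1 = 2/5, a_2 = 0, so
  g(x) = 2*x/5 - 2.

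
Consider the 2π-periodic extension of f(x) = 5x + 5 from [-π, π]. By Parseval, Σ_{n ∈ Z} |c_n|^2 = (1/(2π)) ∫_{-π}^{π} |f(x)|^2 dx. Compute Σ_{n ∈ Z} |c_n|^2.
Σ |c_n|^2 = 25π^2/3 + 25

Expand and integrate term by term over [-π, π]:
  ∫ (5x)^2 dx = 25·(2π^3/3); ∫ 2·5·(5)·x dx = 0 (odd integrand); ∫ 5^2 dx = 25·2π.
So (1/(2π)) ∫_{-π}^{π} (5x + 5)^2 dx = 25π^2/3 + 25 = 25π^2/3 + 25.
Parseval ⇒ Σ |c_n|^2 = 25π^2/3 + 25.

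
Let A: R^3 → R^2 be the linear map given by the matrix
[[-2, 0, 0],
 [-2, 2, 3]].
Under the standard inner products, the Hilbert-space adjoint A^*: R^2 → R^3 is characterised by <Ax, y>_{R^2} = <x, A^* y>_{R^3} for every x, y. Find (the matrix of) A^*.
A^* = A^T =
[[-2, -2],
 [0, 2],
 [0, 3]]

For real matrices with standard dot products, the defining identity <Ax, y> = <x, A^* y> gives (Ax)^T y = x^T (A^*) y, i.e. x^T A^T y = x^T (A^*) y. Since this holds for all x, y, we must have A^* = A^T. Therefore
A^* =
[[-2, -2],
 [0, 2],
 [0, 3]].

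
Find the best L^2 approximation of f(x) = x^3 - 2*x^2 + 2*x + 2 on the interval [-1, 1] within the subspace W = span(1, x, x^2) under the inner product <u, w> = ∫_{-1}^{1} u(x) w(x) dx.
g(x) = -2*x^2 + 13*x/5 + 2

The best approximation g ∈ W is the orthogonal projection of f onto W. Writing g = a_0 + a_1 x + a_2 x^2, the coefficients solve the normal equations G · a = b where
  G_{ij} = <φ_i, φ_j> and b_i = <f, φ_i>, with φ_0 = 1, φ_1 = x, φ_2 = x^2.
G =
  [2, 0, 2/3]
  [0, 2/3, 0]
  [2/3, 0, 2/5],
b = (8/3, 26/15, 8/15).
Solving gives a_0 = 2, a_1 = 13/5, a_2 = -2, so
  g(x) = -2*x^2 + 13*x/5 + 2.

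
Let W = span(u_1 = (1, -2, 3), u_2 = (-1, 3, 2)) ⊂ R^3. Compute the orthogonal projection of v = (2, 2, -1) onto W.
proj_W(v) = (-7/15, 41/39, -158/195)

Set up U = [u_1 | ... | u_2] ∈ R^(3×2). The projector onto W = col(U) is P = U (U^T U)^(-1) U^T.
Compute U^T U =
  [14, -1]
  [-1, 14],
and U^T v = (-5, 2).
Solve U^T U · c = U^T v for the coefficients: c = (-68/195, 23/195). The projection is proj_W(v) = U c.
Check: (v - proj_W(v)) · u_1 = 0  (should be 0).
Check: (v - proj_W(v)) · u_2 = 0  (should be 0).
Result: proj_W(v) = (-7/15, 41/39, -158/195).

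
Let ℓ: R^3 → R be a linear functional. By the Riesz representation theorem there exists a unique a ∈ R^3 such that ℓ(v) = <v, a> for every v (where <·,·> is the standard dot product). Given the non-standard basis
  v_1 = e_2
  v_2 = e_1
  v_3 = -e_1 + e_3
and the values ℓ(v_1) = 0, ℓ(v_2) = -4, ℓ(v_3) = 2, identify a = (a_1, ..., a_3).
a = (-4, 0, -2)

Write a = (a_1, ..., a_3) in the standard basis. For each basis vector v_i, ℓ(v_i) = <v_i, a> is a linear equation in the a_j's. Collect the n equations into a matrix system V a = ℓ, where row i of V is v_i (expressed in the standard basis). Since V is invertible (lower-triangular with 1s on the diagonal, up to permutation), solve by back-substitution:
  V =
[[0, 1, 0],
 [1, 0, 0],
 [-1, 0, 1]]
  V a = (0, -4, 2)
Solving gives a = (-4, 0, -2).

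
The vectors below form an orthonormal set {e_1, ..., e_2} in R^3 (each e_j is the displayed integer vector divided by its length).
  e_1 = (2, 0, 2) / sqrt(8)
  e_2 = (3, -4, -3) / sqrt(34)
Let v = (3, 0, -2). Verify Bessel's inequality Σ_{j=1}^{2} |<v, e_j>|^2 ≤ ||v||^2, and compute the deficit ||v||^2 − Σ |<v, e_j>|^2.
Σ |<v, e_j>|^2 = 121/17; ||v||^2 = 13; deficit = 100/17

Write each e_j = u_j / sqrt(<u_j, u_j>) where u_j is the displayed integer vector. Then <v, e_j> = <v, u_j> / sqrt(<u_j, u_j>), so |<v, e_j>|^2 = <v, u_j>^2 / <u_j, u_j>.
Coefficients: <v, e_1> = 2/sqrt(8), <v, e_2> = 15/sqrt(34).
Square and sum: Σ |<v, e_j>|^2 = 121/17.
Compute ||v||^2 = v·v = 13.
Deficit = 13 − 121/17 = 100/17 ≥ 0, confirming Bessel's inequality. (The deficit equals ||v − Σ <v,e_j> e_j||^2, the squared distance from v to span{e_j}.)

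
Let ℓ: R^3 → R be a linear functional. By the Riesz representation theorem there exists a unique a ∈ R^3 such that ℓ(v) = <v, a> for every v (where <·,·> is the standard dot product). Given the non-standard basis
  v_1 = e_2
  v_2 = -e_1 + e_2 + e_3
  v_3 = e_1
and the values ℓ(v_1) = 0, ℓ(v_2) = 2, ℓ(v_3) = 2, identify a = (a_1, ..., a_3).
a = (2, 0, 4)

Write a = (a_1, ..., a_3) in the standard basis. For each basis vector v_i, ℓ(v_i) = <v_i, a> is a linear equation in the a_j's. Collect the n equations into a matrix system V a = ℓ, where row i of V is v_i (expressed in the standard basis). Since V is invertible (lower-triangular with 1s on the diagonal, up to permutation), solve by back-substitution:
  V =
[[0, 1, 0],
 [-1, 1, 1],
 [1, 0, 0]]
  V a = (0, 2, 2)
Solving gives a = (2, 0, 4).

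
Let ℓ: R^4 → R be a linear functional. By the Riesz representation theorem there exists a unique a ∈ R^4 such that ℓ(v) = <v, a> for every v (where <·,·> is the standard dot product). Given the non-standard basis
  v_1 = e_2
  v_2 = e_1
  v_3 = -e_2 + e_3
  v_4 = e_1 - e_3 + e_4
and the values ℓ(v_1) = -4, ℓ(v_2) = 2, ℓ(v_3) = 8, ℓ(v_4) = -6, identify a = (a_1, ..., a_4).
a = (2, -4, 4, -4)

Write a = (a_1, ..., a_4) in the standard basis. For each basis vector v_i, ℓ(v_i) = <v_i, a> is a linear equation in the a_j's. Collect the n equations into a matrix system V a = ℓ, where row i of V is v_i (expressed in the standard basis). Since V is invertible (lower-triangular with 1s on the diagonal, up to permutation), solve by back-substitution:
  V =
[[0, 1, 0, 0],
 [1, 0, 0, 0],
 [0, -1, 1, 0],
 [1, 0, -1, 1]]
  V a = (-4, 2, 8, -6)
Solving gives a = (2, -4, 4, -4).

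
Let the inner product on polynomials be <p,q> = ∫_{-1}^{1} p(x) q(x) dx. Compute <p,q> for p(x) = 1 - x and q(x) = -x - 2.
<p,q> = -10/3

Expand the product: p(x)·q(x) = x^2 + x - 2.
∫_{-1}^{1} of each monomial x^k gives [2/(k+1) if k even, 0 if k odd]. Integrating term-by-term (or equivalently evaluating the antiderivative F(x) = x^3/3 + x^2/2 - 2*x at the endpoints):
  F(1) − F(−1) = -7/6 − (13/6) = -10/3.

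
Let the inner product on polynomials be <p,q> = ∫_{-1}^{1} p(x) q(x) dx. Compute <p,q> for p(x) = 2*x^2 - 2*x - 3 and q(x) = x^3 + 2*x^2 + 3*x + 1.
<p,q> = -178/15

Expand the product: p(x)·q(x) = 2*x^5 + 2*x^4 - x^3 - 10*x^2 - 11*x - 3.
∫_{-1}^{1} of each monomial x^k gives [2/(k+1) if k even, 0 if k odd]. Integrating term-by-term (or equivalently evaluating the antiderivative F(x) = x^6/3 + 2*x^5/5 - x^4/4 - 10*x^3/3 - 11*x^2/2 - 3*x at the endpoints):
  F(1) − F(−1) = -227/20 − (31/60) = -178/15.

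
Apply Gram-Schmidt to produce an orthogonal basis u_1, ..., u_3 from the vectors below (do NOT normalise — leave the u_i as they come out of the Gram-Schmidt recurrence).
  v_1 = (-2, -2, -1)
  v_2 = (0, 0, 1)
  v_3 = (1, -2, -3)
Orthogonal basis:
  u_1 = (-2, -2, -1)
  u_2 = (-2/9, -2/9, 8/9)
  u_3 = (3/2, -3/2, 0)

Apply the Gram-Schmidt recurrence
  u_1 = v_1
  u_i = v_i − Σ_{j<i} ((v_i · u_j) / (u_j · u_j)) · u_j.

Step by step this gives:
  u_1 = (-2, -2, -1)
  u_2 = (-2/9, -2/9, 8/9)
  u_3 = (3/2, -3/2, 0)

Orthogonality check:
  u_2 · u_1 = 0 (should be 0)
  u_3 · u_1 = 0 (should be 0)
  u_3 · u_2 = 0 (should be 0)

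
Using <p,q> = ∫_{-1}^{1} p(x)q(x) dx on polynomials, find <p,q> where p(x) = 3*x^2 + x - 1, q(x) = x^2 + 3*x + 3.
<p,q> = 38/15

Expand the product: p(x)·q(x) = 3*x^4 + 10*x^3 + 11*x^2 - 3.
∫_{-1}^{1} of each monomial x^k gives [2/(k+1) if k even, 0 if k odd]. Integrating term-by-term (or equivalently evaluating the antiderivative F(x) = 3*x^5/5 + 5*x^4/2 + 11*x^3/3 - 3*x at the endpoints):
  F(1) − F(−1) = 113/30 − (37/30) = 38/15.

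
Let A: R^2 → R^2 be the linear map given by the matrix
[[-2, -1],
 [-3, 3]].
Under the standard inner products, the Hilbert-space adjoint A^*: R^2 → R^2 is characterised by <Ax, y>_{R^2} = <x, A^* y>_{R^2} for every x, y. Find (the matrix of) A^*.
A^* = A^T =
[[-2, -3],
 [-1, 3]]

For real matrices with standard dot products, the defining identity <Ax, y> = <x, A^* y> gives (Ax)^T y = x^T (A^*) y, i.e. x^T A^T y = x^T (A^*) y. Since this holds for all x, y, we must have A^* = A^T. Therefore
A^* =
[[-2, -3],
 [-1, 3]].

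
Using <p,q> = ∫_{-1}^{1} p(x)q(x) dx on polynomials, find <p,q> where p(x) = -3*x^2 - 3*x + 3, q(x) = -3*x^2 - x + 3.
<p,q> = 58/5

Expand the product: p(x)·q(x) = 9*x^4 + 12*x^3 - 15*x^2 - 12*x + 9.
∫_{-1}^{1} of each monomial x^k gives [2/(k+1) if k even, 0 if k odd]. Integrating term-by-term (or equivalently evaluating the antiderivative F(x) = 9*x^5/5 + 3*x^4 - 5*x^3 - 6*x^2 + 9*x at the endpoints):
  F(1) − F(−1) = 14/5 − (-44/5) = 58/5.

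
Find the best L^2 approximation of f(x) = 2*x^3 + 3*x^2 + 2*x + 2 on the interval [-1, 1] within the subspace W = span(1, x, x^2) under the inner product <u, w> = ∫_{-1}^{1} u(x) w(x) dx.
g(x) = 3*x^2 + 16*x/5 + 2

The best approximation g ∈ W is the orthogonal projection of f onto W. Writing g = a_0 + a_1 x + a_2 x^2, the coefficients solve the normal equations G · a = b where
  G_{ij} = <φ_i, φ_j> and b_i = <f, φ_i>, with φ_0 = 1, φ_1 = x, φ_2 = x^2.
G =
  [2, 0, 2/3]
  [0, 2/3, 0]
  [2/3, 0, 2/5],
b = (6, 32/15, 38/15).
Solving gives a_0 = 2, a_1 = 16/5, a_2 = 3, so
  g(x) = 3*x^2 + 16*x/5 + 2.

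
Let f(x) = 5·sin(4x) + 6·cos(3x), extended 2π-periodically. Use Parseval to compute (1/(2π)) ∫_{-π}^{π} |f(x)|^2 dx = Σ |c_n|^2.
Σ |c_n|^2 = 61/2

Expand |f|^2 and use orthogonality of {sin(nx), cos(mx)} on [-π, π]:
  ∫_{-π}^{π} sin(nx)^2 dx = π, ∫ cos(mx)^2 dx = π, and cross terms integrate to 0.
So ∫_{-π}^{π} f(x)^2 dx = 5^2 · π + 6^2 · π = (25 + 36)π.
Divide by 2π: (25 + 36)/2 = 61/2.
By Parseval, this equals Σ |c_n|^2.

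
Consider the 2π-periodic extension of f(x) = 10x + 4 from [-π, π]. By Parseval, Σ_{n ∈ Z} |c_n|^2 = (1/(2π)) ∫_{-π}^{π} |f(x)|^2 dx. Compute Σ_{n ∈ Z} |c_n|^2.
Σ |c_n|^2 = 100π^2/3 + 16

Expand and integrate term by term over [-π, π]:
  ∫ (10x)^2 dx = 100·(2π^3/3); ∫ 2·10·(4)·x dx = 0 (odd integrand); ∫ 4^2 dx = 16·2π.
So (1/(2π)) ∫_{-π}^{π} (10x + 4)^2 dx = 100π^2/3 + 16 = 100π^2/3 + 16.
Parseval ⇒ Σ |c_n|^2 = 100π^2/3 + 16.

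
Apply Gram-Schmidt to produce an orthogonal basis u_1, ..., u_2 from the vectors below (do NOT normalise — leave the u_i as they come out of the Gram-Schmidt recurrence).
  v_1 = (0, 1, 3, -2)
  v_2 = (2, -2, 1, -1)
Orthogonal basis:
  u_1 = (0, 1, 3, -2)
  u_2 = (2, -31/14, 5/14, -4/7)

Apply the Gram-Schmidt recurrence
  u_1 = v_1
  u_i = v_i − Σ_{j<i} ((v_i · u_j) / (u_j · u_j)) · u_j.

Step by step this gives:
  u_1 = (0, 1, 3, -2)
  u_2 = (2, -31/14, 5/14, -4/7)

Orthogonality check:
  u_2 · u_1 = 0 (should be 0)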